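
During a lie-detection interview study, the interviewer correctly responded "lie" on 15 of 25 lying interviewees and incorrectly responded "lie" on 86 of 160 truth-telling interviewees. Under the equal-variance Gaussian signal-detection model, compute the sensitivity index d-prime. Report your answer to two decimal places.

d-prime = 0.16

H = 15/25 = 0.6000
FA = 86/160 = 0.5375
z(H) = z(0.6000) = 0.253
z(FA) = z(0.5375) = 0.094
d' = z(H) − z(FA) = 0.253 − 0.094 = 0.159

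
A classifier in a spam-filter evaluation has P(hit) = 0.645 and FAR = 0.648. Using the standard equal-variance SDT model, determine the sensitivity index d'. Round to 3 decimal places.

d' = -0.008

z(H) = z(0.645) = 0.3719
z(FA) = z(0.648) = 0.3799
d' = z(H) − z(FA) = 0.3719 − 0.3799 = -0.0080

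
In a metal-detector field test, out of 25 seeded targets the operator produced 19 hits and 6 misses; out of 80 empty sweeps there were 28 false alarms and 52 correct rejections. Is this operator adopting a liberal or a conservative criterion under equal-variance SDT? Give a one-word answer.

z(H) = 0.706, z(FA) = -0.385
c = −½·(z(H) + z(FA)) = -0.1605
c < 0 → liberal criterion (biased toward responding “yes”).

liberal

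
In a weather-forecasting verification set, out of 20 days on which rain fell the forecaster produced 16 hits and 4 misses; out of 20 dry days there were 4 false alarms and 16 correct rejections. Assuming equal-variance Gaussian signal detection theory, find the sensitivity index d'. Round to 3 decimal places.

d' = 1.683

H = 16/20 = 0.8000
FA = 4/20 = 0.2000
z(H) = 0.8416
z(FA) = -0.8416
d' = z(H) − z(FA) = 0.8416 − (-0.8416) = 1.6832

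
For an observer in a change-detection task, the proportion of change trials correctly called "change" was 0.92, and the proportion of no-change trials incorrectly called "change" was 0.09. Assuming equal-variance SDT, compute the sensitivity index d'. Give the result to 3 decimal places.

d' = 2.746

Φ⁻¹(0.92) = 1.4051, Φ⁻¹(0.09) = -1.3408
d' = z(H) − z(FA) = 1.4051 − (-1.3408) = 2.7459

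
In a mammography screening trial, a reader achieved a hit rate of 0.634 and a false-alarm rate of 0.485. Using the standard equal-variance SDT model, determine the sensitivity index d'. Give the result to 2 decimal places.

d' = 0.38

Φ⁻¹(H) = Φ⁻¹(0.634) = 0.3425
Φ⁻¹(FA) = Φ⁻¹(0.485) = -0.0376
d' = z(H) − z(FA) = 0.3425 − (-0.0376) = 0.3801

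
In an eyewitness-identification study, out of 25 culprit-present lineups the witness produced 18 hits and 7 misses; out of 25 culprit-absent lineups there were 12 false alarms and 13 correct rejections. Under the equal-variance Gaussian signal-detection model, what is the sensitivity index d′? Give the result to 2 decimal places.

d′ = 0.63

H = 18/25 = 0.7200
FA = 12/25 = 0.4800
z(H) = z(0.7200) = 0.5828
z(FA) = z(0.4800) = -0.0502
d' = z(H) − z(FA) = 0.5828 − (-0.0502) = 0.6330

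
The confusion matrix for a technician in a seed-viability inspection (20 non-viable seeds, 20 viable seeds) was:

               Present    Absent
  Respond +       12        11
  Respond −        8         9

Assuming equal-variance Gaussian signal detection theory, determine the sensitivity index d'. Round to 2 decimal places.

H = 12/20 = 0.6000
FA = 11/20 = 0.5500
z(0.6000) = 0.253, z(0.5500) = 0.126
d' = z(H) − z(FA) = 0.253 − 0.126 = 0.127

d' = 0.13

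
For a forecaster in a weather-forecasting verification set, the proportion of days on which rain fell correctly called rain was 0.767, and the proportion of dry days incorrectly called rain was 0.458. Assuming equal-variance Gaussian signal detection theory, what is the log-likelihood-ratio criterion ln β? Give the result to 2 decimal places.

ln β = -0.26

z(H) = 0.729
z(FA) = -0.105
ln β = −½·[z(H)² − z(FA)²] = −0.5 × (0.531 − 0.011) = -0.260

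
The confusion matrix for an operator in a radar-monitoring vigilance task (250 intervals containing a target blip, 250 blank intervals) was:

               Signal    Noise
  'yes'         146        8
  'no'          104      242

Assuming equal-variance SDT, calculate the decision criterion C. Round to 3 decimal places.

C = 0.820

H = 146/250 = 0.5840
FA = 8/250 = 0.0320
Φ⁻¹(0.5840) = 0.2121, Φ⁻¹(0.0320) = -1.8522
c = −½·[z(H) + z(FA)] = −0.5 × (0.2121 + (-1.8522)) = 0.82005
c > 0: the operator has a conservative response bias.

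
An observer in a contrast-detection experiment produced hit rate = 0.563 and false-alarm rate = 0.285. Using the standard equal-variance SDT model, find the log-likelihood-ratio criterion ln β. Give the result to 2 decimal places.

Φ⁻¹(H) = 0.159
Φ⁻¹(FA) = -0.568
ln β = −½·[z(H)² − z(FA)²] = −0.5 × (0.025 − 0.323) = 0.149

ln β = 0.15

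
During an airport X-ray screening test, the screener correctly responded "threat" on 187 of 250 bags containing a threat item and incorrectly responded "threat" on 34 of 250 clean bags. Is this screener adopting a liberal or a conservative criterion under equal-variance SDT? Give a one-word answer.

z(H) = 0.668, z(FA) = -1.098
c = −½·(z(H) + z(FA)) = 0.215
c > 0 → conservative criterion (biased toward responding “no”).

conservative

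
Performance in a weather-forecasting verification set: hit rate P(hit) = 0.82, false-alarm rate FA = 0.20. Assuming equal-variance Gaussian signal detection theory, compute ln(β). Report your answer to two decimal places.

ln β = -0.06

Φ⁻¹(H) = Φ⁻¹(0.82) = 0.915
Φ⁻¹(FA) = Φ⁻¹(0.20) = -0.842
ln β = −½·[z(H)² − z(FA)²] = −0.5 × (0.837 − 0.709) = -0.064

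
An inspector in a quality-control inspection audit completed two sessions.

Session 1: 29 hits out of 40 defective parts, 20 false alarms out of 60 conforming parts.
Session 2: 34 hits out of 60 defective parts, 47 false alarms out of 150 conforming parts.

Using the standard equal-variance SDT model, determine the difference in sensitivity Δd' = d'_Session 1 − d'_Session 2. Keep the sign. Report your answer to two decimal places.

Session 1: z(0.7250) = 0.598, z(0.3333) = -0.431, d' = 1.029
Session 2: z(0.5667) = 0.168, z(0.3133) = -0.487, d' = 0.655
Δd' = d'_Session 1 − d'_Session 2 = 1.029 − 0.655 = 0.374
Session 1 has the higher sensitivity.

Δd' = 0.37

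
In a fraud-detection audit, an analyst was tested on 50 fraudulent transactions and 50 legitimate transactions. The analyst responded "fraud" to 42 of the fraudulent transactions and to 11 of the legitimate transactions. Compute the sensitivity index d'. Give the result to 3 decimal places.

H = 42/50 = 0.8400
FA = 11/50 = 0.2200
z(0.8400) = 0.9945, z(0.2200) = -0.7722
d' = z(H) − z(FA) = 0.9945 − (-0.7722) = 1.7667

d' = 1.767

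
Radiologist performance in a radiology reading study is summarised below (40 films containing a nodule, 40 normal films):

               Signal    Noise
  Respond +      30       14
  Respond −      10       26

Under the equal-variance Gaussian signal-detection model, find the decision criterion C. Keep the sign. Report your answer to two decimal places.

C = -0.14

H = 30/40 = 0.7500
FA = 14/40 = 0.3500
z(H) = z(0.7500) = 0.6745
z(FA) = z(0.3500) = -0.3853
c = −½·[z(H) + z(FA)] = −0.5 × (0.6745 + (-0.3853)) = -0.1446
c < 0: the radiologist has a liberal response bias.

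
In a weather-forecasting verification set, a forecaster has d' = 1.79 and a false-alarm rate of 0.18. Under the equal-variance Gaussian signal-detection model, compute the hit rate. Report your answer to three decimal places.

z(false-alarm rate) = z(0.18) = -0.9154
z(H) = z(FA) + d' = -0.9154 + 1.79 = 0.8746
hit rate = Φ(0.8746) = 0.8091

hit rate = 0.809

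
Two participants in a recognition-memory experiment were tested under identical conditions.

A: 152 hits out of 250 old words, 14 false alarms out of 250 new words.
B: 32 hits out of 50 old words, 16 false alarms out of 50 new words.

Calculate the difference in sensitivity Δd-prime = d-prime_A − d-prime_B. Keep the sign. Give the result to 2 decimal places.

Δd-prime = 1.04

A: z(0.6080) = 0.274, z(0.0560) = -1.589, d' = 1.863
B: z(0.6400) = 0.358, z(0.3200) = -0.468, d' = 0.826
Δd' = d'_A − d'_B = 1.863 − 0.826 = 1.037
A has the higher sensitivity.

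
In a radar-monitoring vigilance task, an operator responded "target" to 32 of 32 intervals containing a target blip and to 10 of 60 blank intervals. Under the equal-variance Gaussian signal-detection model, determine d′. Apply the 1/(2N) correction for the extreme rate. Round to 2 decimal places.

d′ = 3.12

The hit rate is 32/32 = 1, so apply the 1/(2N) correction: H → 1 − 1/(2·32) = 0.98438.
z(H) = z(0.98438) = 2.154
z(FA) = z(0.16667) = -0.967
d' = 2.154 − (-0.967) = 3.121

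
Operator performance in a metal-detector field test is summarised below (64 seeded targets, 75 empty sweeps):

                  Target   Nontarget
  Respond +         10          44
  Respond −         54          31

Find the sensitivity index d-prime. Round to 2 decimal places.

d-prime = -1.23

H = 10/64 = 0.1562
FA = 44/75 = 0.5867
Φ⁻¹(H) = Φ⁻¹(0.1562) = -1.0102
Φ⁻¹(FA) = Φ⁻¹(0.5867) = 0.2191
d' = z(H) − z(FA) = -1.0102 − 0.2191 = -1.2293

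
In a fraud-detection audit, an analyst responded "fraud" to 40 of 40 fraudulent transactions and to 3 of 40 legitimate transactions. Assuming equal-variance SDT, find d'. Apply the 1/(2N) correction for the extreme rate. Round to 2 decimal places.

The hit rate is 40/40 = 1, so apply the 1/(2N) correction: H → 1 − 1/(2·40) = 0.98750.
z(H) = z(0.98750) = 2.241
z(FA) = z(0.07500) = -1.440
d' = 2.241 − (-1.440) = 3.681

d' = 3.68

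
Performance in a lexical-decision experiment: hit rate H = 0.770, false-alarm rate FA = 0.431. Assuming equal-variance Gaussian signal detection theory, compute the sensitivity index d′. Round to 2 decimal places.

d′ = 0.91

z(H) = z(0.770) = 0.739
z(FA) = z(0.431) = -0.174
d' = z(H) − z(FA) = 0.739 − (-0.174) = 0.913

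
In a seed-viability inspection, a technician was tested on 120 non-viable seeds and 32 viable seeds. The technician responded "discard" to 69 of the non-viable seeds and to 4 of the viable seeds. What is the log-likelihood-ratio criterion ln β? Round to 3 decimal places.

H = 69/120 = 0.5750
FA = 4/32 = 0.1250
z(0.5750) = 0.1891, z(0.1250) = -1.1503
ln β = −½·[z(H)² − z(FA)²] = −0.5 × (0.0358 − 1.3232) = 0.6437

ln β = 0.644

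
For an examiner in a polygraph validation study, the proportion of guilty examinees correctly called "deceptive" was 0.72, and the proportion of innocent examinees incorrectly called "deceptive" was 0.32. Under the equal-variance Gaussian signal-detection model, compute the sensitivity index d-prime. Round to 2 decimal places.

Φ⁻¹(H) = Φ⁻¹(0.72) = 0.583
Φ⁻¹(FA) = Φ⁻¹(0.32) = -0.468
d' = z(H) − z(FA) = 0.583 − (-0.468) = 1.051

d-prime = 1.05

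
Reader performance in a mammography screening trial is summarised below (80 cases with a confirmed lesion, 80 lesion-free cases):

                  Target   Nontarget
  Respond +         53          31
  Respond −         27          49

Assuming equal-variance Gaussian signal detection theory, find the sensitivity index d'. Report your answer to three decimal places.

H = 53/80 = 0.6625
FA = 31/80 = 0.3875
z(H) = 0.4193
z(FA) = -0.2858
d' = z(H) − z(FA) = 0.4193 − (-0.2858) = 0.7051

d' = 0.705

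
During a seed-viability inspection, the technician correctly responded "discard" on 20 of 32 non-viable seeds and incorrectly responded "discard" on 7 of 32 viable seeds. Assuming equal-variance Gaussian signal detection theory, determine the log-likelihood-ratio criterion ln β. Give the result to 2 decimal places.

H = 20/32 = 0.6250
FA = 7/32 = 0.2188
Φ⁻¹(H) = Φ⁻¹(0.6250) = 0.319
Φ⁻¹(FA) = Φ⁻¹(0.2188) = -0.776
ln β = −½·[z(H)² − z(FA)²] = −0.5 × (0.102 − 0.602) = 0.250

ln β = 0.25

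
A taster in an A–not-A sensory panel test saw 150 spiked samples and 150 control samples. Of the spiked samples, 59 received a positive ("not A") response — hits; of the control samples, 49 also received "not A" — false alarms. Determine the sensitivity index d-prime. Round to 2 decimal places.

d-prime = 0.18

H = 59/150 = 0.3933
FA = 49/150 = 0.3267
z(H) = z(0.3933) = -0.271
z(FA) = z(0.3267) = -0.449
d' = z(H) − z(FA) = -0.271 − (-0.449) = 0.178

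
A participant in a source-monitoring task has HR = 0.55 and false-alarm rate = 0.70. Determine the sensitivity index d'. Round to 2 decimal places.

z(H) = z(0.55) = 0.1257
z(FA) = z(0.70) = 0.5244
d' = z(H) − z(FA) = 0.1257 − 0.5244 = -0.3987

d' = -0.40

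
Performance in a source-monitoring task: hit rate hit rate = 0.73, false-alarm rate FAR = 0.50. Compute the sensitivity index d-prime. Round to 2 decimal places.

d-prime = 0.61

Φ⁻¹(0.73) = 0.6128, Φ⁻¹(0.50) = 0.0000
d' = z(H) − z(FA) = 0.6128 − 0.0000 = 0.6128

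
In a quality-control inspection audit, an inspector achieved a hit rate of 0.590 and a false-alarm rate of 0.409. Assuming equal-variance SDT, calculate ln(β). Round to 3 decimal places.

ln β = 0.001

z(H) = z(0.590) = 0.2275
z(FA) = z(0.409) = -0.2301
ln β = −½·[z(H)² − z(FA)²] = −0.5 × (0.0518 − 0.0529) = 0.00055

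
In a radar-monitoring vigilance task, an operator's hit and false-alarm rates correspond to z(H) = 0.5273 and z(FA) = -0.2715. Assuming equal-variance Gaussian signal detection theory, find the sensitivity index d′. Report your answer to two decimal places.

d′ = 0.80

d' = z(H) − z(FA) = 0.5273 − (-0.2715) = 0.7988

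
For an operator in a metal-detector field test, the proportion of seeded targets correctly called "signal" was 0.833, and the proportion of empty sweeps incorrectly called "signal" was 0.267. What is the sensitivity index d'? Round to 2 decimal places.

z(H) = z(0.833) = 0.966
z(FA) = z(0.267) = -0.622
d' = z(H) − z(FA) = 0.966 − (-0.622) = 1.588

d' = 1.59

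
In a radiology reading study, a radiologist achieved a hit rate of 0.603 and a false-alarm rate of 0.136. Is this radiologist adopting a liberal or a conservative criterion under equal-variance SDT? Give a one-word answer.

conservative

z(H) = 0.261, z(FA) = -1.098
c = −½·(z(H) + z(FA)) = 0.4185
c > 0 → conservative criterion (biased toward responding “no”).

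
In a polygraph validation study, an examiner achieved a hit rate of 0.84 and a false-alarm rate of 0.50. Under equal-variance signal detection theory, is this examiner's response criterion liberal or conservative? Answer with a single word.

z(H) = 0.994, z(FA) = 0.000
c = −½·(z(H) + z(FA)) = -0.497
c < 0 → liberal criterion (biased toward responding “yes”).

liberal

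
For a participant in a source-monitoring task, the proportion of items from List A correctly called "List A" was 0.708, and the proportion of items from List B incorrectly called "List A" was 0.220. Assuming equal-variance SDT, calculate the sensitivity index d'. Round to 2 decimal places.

z(H) = z(0.708) = 0.5476
z(FA) = z(0.220) = -0.7722
d' = z(H) − z(FA) = 0.5476 − (-0.7722) = 1.3198

d' = 1.32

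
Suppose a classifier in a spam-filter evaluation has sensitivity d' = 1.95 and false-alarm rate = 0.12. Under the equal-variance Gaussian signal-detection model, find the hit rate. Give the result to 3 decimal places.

z(false-alarm rate) = z(0.12) = -1.1750
z(H) = z(FA) + d' = -1.1750 + 1.95 = 0.7750
hit rate = Φ(0.7750) = 0.7808

hit rate = 0.781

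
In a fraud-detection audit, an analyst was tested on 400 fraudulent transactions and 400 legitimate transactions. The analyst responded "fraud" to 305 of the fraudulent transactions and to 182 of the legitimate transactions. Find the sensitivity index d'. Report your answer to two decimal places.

H = 305/400 = 0.7625
FA = 182/400 = 0.4550
z(0.7625) = 0.7144, z(0.4550) = -0.1130
d' = z(H) − z(FA) = 0.7144 − (-0.1130) = 0.8274

d' = 0.83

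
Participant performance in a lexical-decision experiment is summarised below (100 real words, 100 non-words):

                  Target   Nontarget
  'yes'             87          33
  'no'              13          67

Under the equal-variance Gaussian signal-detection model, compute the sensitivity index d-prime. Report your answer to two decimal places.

d-prime = 1.57

H = 87/100 = 0.8700
FA = 33/100 = 0.3300
z(H) = 1.126
z(FA) = -0.440
d' = z(H) − z(FA) = 1.126 − (-0.440) = 1.566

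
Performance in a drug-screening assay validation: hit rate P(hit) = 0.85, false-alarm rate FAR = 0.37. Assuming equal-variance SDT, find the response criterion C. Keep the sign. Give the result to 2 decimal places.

C = -0.35

z(H) = z(0.85) = 1.036
z(FA) = z(0.37) = -0.332
c = −½·[z(H) + z(FA)] = −0.5 × (1.036 + (-0.332)) = -0.352
c < 0: the assay has a liberal response bias.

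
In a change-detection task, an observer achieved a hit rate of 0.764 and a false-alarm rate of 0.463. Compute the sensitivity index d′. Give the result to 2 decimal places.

d′ = 0.81

z(H) = 0.719
z(FA) = -0.093
d' = z(H) − z(FA) = 0.719 − (-0.093) = 0.812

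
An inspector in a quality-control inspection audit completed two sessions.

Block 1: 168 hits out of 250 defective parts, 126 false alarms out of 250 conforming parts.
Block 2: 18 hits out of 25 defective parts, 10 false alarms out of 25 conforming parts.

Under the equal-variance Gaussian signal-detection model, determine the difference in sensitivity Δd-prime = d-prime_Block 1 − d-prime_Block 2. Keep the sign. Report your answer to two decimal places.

Δd-prime = -0.40

Block 1: z(0.6720) = 0.445, z(0.5040) = 0.010, d' = 0.435
Block 2: z(0.7200) = 0.583, z(0.4000) = -0.253, d' = 0.836
Δd' = d'_Block 1 − d'_Block 2 = 0.435 − 0.836 = -0.401
Block 2 has the higher sensitivity.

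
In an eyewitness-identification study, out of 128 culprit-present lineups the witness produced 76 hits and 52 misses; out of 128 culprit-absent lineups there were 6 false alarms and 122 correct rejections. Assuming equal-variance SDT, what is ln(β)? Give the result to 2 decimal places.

H = 76/128 = 0.5938
FA = 6/128 = 0.0469
z(H) = z(0.5938) = 0.237
z(FA) = z(0.0469) = -1.676
ln β = −½·[z(H)² − z(FA)²] = −0.5 × (0.056 − 2.809) = 1.3765

ln β = 1.38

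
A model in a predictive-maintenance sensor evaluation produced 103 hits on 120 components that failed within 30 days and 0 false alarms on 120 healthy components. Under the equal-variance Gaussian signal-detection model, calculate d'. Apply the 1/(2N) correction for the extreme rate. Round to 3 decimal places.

The false-alarm rate is 0/120 = 0, so apply the 1/(2N) correction: FA → 1/(2·120) = 0.00417.
z(H) = z(0.85833) = 1.0728
z(FA) = z(0.00417) = -2.6380
d' = 1.0728 − (-2.6380) = 3.7108

d' = 3.711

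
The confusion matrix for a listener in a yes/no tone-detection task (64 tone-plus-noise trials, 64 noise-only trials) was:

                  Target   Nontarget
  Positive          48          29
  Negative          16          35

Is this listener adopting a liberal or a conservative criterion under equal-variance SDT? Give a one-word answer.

z(H) = 0.674, z(FA) = -0.118
c = −½·(z(H) + z(FA)) = -0.278
c < 0 → liberal criterion (biased toward responding “yes”).

liberal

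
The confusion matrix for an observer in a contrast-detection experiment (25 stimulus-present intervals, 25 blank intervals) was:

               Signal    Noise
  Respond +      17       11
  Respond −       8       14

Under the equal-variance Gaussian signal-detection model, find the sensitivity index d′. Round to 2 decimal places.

d′ = 0.62

H = 17/25 = 0.6800
FA = 11/25 = 0.4400
Φ⁻¹(H) = Φ⁻¹(0.6800) = 0.468
Φ⁻¹(FA) = Φ⁻¹(0.4400) = -0.151
d' = z(H) − z(FA) = 0.468 − (-0.151) = 0.619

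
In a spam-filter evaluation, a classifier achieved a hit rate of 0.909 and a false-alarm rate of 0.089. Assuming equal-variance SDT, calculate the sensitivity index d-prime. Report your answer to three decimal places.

d-prime = 2.682

z(H) = 1.3346
z(FA) = -1.3469
d' = z(H) − z(FA) = 1.3346 − (-1.3469) = 2.6815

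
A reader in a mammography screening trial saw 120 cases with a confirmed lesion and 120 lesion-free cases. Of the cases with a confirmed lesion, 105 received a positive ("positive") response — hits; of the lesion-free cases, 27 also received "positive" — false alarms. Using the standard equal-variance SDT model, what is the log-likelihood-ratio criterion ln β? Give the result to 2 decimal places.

ln β = -0.38

H = 105/120 = 0.8750
FA = 27/120 = 0.2250
z(H) = z(0.8750) = 1.150
z(FA) = z(0.2250) = -0.755
ln β = −½·[z(H)² − z(FA)²] = −0.5 × (1.323 − 0.570) = -0.3765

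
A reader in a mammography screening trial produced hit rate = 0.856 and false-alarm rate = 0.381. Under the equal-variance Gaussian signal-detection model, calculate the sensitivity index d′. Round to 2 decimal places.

Φ⁻¹(H) = Φ⁻¹(0.856) = 1.063
Φ⁻¹(FA) = Φ⁻¹(0.381) = -0.303
d' = z(H) − z(FA) = 1.063 − (-0.303) = 1.366

d′ = 1.37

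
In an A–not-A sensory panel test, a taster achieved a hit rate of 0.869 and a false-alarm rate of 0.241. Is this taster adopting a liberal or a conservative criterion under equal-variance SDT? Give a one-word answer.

z(H) = 1.122, z(FA) = -0.703
c = −½·(z(H) + z(FA)) = -0.2095
c < 0 → liberal criterion (biased toward responding “yes”).

liberal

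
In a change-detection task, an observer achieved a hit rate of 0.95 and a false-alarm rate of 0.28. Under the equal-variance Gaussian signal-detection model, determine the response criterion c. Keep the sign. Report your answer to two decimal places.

z(H) = 1.645
z(FA) = -0.583
c = −½·[z(H) + z(FA)] = −0.5 × (1.645 + (-0.583)) = -0.531
c < 0: the observer has a liberal response bias.

c = -0.53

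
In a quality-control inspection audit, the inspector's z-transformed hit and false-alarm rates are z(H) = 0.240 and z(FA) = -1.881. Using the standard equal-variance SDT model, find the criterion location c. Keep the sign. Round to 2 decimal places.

c = −½·[z(H) + z(FA)] = −½·(0.240 + (-1.881)) = 0.8205
c > 0: the inspector has a conservative response bias.

c = 0.82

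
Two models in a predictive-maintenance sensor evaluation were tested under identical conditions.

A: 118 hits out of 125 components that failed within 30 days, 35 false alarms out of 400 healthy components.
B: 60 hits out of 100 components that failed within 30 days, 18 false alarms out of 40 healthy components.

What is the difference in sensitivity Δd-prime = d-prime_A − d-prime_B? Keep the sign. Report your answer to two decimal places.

Δd-prime = 2.57

A: z(0.9440) = 1.589, z(0.0875) = -1.356, d' = 2.945
B: z(0.6000) = 0.253, z(0.4500) = -0.126, d' = 0.379
Δd' = d'_A − d'_B = 2.945 − 0.379 = 2.566
A has the higher sensitivity.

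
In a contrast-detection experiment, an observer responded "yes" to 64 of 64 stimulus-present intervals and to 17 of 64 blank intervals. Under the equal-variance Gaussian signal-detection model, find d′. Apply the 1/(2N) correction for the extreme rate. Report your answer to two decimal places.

d′ = 3.04

The hit rate is 64/64 = 1, so apply the 1/(2N) correction: H → 1 − 1/(2·64) = 0.99219.
z(H) = z(0.99219) = 2.418
z(FA) = z(0.26562) = -0.626
d' = 2.418 − (-0.626) = 3.044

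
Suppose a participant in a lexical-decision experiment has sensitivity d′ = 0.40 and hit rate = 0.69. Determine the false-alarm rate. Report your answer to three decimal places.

z(hit rate) = z(0.69) = 0.4959
z(FA) = z(H) − d' = 0.4959 − 0.40 = 0.0959
false-alarm rate = Φ(0.0959) = 0.5382

false-alarm rate = 0.538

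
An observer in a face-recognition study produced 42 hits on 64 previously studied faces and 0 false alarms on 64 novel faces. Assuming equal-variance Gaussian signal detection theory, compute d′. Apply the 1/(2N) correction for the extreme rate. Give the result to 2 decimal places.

The false-alarm rate is 0/64 = 0, so apply the 1/(2N) correction: FA → 1/(2·64) = 0.00781.
z(H) = z(0.65625) = 0.402
z(FA) = z(0.00781) = -2.418
d' = 0.402 − (-2.418) = 2.820

d′ = 2.82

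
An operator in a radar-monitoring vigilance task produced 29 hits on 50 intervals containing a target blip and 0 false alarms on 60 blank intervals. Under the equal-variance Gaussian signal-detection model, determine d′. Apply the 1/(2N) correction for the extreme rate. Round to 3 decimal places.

The false-alarm rate is 0/60 = 0, so apply the 1/(2N) correction: FA → 1/(2·60) = 0.00833.
z(H) = z(0.58000) = 0.2019
z(FA) = z(0.00833) = -2.3941
d' = 0.2019 − (-2.3941) = 2.5960

d′ = 2.596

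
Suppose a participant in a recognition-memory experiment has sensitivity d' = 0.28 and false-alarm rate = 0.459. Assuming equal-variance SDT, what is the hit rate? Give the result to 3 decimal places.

z(false-alarm rate) = z(0.459) = -0.1030
z(H) = z(FA) + d' = -0.1030 + 0.28 = 0.1770
hit rate = Φ(0.1770) = 0.5702

hit rate = 0.570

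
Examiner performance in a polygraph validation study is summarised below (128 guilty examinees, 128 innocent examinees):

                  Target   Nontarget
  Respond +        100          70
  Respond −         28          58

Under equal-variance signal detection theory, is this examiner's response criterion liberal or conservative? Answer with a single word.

liberal

z(H) = 0.776, z(FA) = 0.118
c = −½·(z(H) + z(FA)) = -0.447
c < 0 → liberal criterion (biased toward responding “yes”).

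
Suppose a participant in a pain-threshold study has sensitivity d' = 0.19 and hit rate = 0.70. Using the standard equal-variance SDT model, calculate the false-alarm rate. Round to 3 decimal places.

false-alarm rate = 0.631

z(hit rate) = z(0.70) = 0.5244
z(FA) = z(H) − d' = 0.5244 − 0.19 = 0.3344
false-alarm rate = Φ(0.3344) = 0.6310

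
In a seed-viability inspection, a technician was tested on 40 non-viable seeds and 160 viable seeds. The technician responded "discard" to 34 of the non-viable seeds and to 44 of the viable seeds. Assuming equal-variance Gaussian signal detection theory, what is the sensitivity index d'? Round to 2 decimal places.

H = 34/40 = 0.8500
FA = 44/160 = 0.2750
z(H) = z(0.8500) = 1.0364
z(FA) = z(0.2750) = -0.5978
d' = z(H) − z(FA) = 1.0364 − (-0.5978) = 1.6342

d' = 1.63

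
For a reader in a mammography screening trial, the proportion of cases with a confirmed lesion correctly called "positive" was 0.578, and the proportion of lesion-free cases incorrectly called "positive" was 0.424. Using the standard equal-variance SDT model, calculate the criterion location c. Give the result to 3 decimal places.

c = -0.003

Φ⁻¹(0.578) = 0.1968, Φ⁻¹(0.424) = -0.1917
c = −½·[z(H) + z(FA)] = −0.5 × (0.1968 + (-0.1917)) = -0.00255
c < 0: the reader has a liberal response bias.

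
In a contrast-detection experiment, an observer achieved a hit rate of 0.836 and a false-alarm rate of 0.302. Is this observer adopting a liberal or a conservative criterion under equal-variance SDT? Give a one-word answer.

liberal

z(H) = 0.978, z(FA) = -0.519
c = −½·(z(H) + z(FA)) = -0.2295
c < 0 → liberal criterion (biased toward responding “yes”).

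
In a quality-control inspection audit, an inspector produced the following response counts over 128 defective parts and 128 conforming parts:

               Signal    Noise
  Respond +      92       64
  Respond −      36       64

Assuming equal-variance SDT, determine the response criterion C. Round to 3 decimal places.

C = -0.290

H = 92/128 = 0.7188
FA = 64/128 = 0.5000
z(H) = 0.5793
z(FA) = 0.0000
c = −½·[z(H) + z(FA)] = −0.5 × (0.5793 + 0.0000) = -0.28965
c < 0: the inspector has a liberal response bias.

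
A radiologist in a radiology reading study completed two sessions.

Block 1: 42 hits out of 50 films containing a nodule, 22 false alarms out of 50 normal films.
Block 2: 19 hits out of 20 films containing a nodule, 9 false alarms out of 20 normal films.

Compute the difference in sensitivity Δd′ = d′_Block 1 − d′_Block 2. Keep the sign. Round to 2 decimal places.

Δd′ = -0.63

Block 1: z(0.8400) = 0.994, z(0.4400) = -0.151, d' = 1.145
Block 2: z(0.9500) = 1.645, z(0.4500) = -0.126, d' = 1.771
Δd' = d'_Block 1 − d'_Block 2 = 1.145 − 1.771 = -0.626
Block 2 has the higher sensitivity.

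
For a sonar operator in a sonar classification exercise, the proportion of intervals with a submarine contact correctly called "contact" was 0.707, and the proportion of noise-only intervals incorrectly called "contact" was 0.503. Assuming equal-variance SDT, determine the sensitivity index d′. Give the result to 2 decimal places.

Φ⁻¹(H) = Φ⁻¹(0.707) = 0.5446
Φ⁻¹(FA) = Φ⁻¹(0.503) = 0.0075
d' = z(H) − z(FA) = 0.5446 − 0.0075 = 0.5371

d′ = 0.54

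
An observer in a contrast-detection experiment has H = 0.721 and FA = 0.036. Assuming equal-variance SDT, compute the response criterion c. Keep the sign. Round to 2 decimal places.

c = 0.61

Φ⁻¹(0.721) = 0.586, Φ⁻¹(0.036) = -1.799
c = −½·[z(H) + z(FA)] = −0.5 × (0.586 + (-1.799)) = 0.6065
c > 0: the observer has a conservative response bias.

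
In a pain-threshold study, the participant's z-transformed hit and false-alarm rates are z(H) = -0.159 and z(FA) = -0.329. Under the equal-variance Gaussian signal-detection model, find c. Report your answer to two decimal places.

c = 0.24

c = −½·[z(H) + z(FA)] = −½·(-0.159 + (-0.329)) = 0.244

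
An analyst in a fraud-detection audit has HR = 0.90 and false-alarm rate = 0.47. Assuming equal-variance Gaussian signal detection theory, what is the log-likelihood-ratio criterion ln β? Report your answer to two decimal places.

Φ⁻¹(H) = 1.282
Φ⁻¹(FA) = -0.075
ln β = −½·[z(H)² − z(FA)²] = −0.5 × (1.644 − 0.006) = -0.819

ln β = -0.82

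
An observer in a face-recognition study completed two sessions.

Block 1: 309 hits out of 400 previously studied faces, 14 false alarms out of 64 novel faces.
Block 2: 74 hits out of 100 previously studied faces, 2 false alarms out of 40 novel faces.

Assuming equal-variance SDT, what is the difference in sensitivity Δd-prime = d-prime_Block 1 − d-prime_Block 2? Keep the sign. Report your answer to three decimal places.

Block 1: z(0.7725) = 0.7471, z(0.2188) = -0.7763, d' = 1.5234
Block 2: z(0.7400) = 0.6433, z(0.0500) = -1.6449, d' = 2.2882
Δd' = d'_Block 1 − d'_Block 2 = 1.5234 − 2.2882 = -0.7648
Block 2 has the higher sensitivity.

Δd-prime = -0.765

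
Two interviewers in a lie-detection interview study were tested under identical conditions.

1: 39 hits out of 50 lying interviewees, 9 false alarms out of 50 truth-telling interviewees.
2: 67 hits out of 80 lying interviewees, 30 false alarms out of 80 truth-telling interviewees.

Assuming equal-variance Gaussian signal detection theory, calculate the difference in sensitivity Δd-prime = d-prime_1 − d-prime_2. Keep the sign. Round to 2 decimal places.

1: z(0.7800) = 0.772, z(0.1800) = -0.915, d' = 1.687
2: z(0.8375) = 0.984, z(0.3750) = -0.319, d' = 1.303
Δd' = d'_1 − d'_2 = 1.687 − 1.303 = 0.384
1 has the higher sensitivity.

Δd-prime = 0.38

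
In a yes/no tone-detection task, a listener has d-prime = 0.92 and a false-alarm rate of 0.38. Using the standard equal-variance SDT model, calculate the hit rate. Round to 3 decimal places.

z(false-alarm rate) = z(0.38) = -0.3055
z(H) = z(FA) + d' = -0.3055 + 0.92 = 0.6145
hit rate = Φ(0.6145) = 0.7306

hit rate = 0.731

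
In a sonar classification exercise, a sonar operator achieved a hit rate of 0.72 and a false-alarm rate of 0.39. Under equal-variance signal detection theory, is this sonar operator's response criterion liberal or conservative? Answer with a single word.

z(H) = 0.583, z(FA) = -0.279
c = −½·(z(H) + z(FA)) = -0.152
c < 0 → liberal criterion (biased toward responding “yes”).

liberal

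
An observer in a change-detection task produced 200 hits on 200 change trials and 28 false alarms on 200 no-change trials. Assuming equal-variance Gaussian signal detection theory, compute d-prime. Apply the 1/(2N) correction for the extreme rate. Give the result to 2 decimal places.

d-prime = 3.89

The hit rate is 200/200 = 1, so apply the 1/(2N) correction: H → 1 − 1/(2·200) = 0.99750.
z(H) = z(0.99750) = 2.807
z(FA) = z(0.14000) = -1.080
d' = 2.807 − (-1.080) = 3.887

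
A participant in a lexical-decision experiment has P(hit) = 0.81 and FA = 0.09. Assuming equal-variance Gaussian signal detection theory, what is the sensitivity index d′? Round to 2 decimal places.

d′ = 2.22

Φ⁻¹(H) = Φ⁻¹(0.81) = 0.878
Φ⁻¹(FA) = Φ⁻¹(0.09) = -1.341
d' = z(H) − z(FA) = 0.878 − (-1.341) = 2.219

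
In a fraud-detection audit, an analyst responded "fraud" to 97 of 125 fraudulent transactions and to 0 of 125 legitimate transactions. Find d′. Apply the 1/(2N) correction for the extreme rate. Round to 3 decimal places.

d′ = 3.411

The false-alarm rate is 0/125 = 0, so apply the 1/(2N) correction: FA → 1/(2·125) = 0.00400.
z(H) = z(0.77600) = 0.7588
z(FA) = z(0.00400) = -2.6521
d' = 0.7588 − (-2.6521) = 3.4109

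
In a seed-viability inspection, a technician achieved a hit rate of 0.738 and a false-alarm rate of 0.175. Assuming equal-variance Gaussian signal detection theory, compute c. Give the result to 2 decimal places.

c = 0.15

Φ⁻¹(0.738) = 0.637, Φ⁻¹(0.175) = -0.935
c = −½·[z(H) + z(FA)] = −0.5 × (0.637 + (-0.935)) = 0.149
c > 0: the technician has a conservative response bias.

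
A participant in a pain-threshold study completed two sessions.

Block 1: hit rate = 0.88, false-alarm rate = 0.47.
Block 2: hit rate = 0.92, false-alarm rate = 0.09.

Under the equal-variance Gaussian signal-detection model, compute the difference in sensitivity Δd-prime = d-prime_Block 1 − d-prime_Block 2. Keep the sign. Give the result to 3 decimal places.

Δd-prime = -1.496

Block 1: z(0.88) = 1.1750, z(0.47) = -0.0753, d' = 1.2503
Block 2: z(0.92) = 1.4051, z(0.09) = -1.3408, d' = 2.7459
Δd' = d'_Block 1 − d'_Block 2 = 1.2503 − 2.7459 = -1.4956
Block 2 has the higher sensitivity.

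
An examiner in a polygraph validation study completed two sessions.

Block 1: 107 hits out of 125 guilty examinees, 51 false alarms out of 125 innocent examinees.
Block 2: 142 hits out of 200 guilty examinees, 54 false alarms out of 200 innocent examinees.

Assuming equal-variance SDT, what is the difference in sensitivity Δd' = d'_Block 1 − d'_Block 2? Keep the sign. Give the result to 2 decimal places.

Δd' = 0.13

Block 1: z(0.8560) = 1.063, z(0.4080) = -0.233, d' = 1.296
Block 2: z(0.7100) = 0.553, z(0.2700) = -0.613, d' = 1.166
Δd' = d'_Block 1 − d'_Block 2 = 1.296 − 1.166 = 0.130
Block 1 has the higher sensitivity.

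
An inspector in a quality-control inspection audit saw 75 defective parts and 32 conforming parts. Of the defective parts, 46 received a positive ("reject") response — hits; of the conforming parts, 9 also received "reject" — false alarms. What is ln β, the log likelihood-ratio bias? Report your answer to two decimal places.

ln β = 0.13

H = 46/75 = 0.6133
FA = 9/32 = 0.2812
Φ⁻¹(H) = Φ⁻¹(0.6133) = 0.288
Φ⁻¹(FA) = Φ⁻¹(0.2812) = -0.579
ln β = −½·[z(H)² − z(FA)²] = −0.5 × (0.083 − 0.335) = 0.126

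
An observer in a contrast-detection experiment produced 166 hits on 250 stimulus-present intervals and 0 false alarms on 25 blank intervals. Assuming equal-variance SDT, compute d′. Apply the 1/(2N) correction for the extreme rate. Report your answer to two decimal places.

The false-alarm rate is 0/25 = 0, so apply the 1/(2N) correction: FA → 1/(2·25) = 0.02000.
z(H) = z(0.66400) = 0.423
z(FA) = z(0.02000) = -2.054
d' = 0.423 − (-2.054) = 2.477

d′ = 2.48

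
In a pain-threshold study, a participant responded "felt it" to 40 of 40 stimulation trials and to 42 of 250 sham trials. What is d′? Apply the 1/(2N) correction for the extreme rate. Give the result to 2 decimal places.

The hit rate is 40/40 = 1, so apply the 1/(2N) correction: H → 1 − 1/(2·40) = 0.98750.
z(H) = z(0.98750) = 2.241
z(FA) = z(0.16800) = -0.962
d' = 2.241 − (-0.962) = 3.203

d′ = 3.20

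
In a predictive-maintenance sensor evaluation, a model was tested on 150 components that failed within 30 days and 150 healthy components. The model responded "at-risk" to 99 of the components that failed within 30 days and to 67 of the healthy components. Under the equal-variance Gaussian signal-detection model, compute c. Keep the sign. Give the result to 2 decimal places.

H = 99/150 = 0.6600
FA = 67/150 = 0.4467
Φ⁻¹(H) = Φ⁻¹(0.6600) = 0.4125
Φ⁻¹(FA) = Φ⁻¹(0.4467) = -0.1340
c = −½·[z(H) + z(FA)] = −0.5 × (0.4125 + (-0.1340)) = -0.13925
c < 0: the model has a liberal response bias.

c = -0.14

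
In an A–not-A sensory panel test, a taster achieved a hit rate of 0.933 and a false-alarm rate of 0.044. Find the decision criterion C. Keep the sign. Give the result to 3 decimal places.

C = 0.104

Φ⁻¹(0.933) = 1.4985, Φ⁻¹(0.044) = -1.7060
c = −½·[z(H) + z(FA)] = −0.5 × (1.4985 + (-1.7060)) = 0.10375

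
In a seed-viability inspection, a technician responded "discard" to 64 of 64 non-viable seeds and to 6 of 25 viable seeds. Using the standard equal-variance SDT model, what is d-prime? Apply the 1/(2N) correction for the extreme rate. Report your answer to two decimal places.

The hit rate is 64/64 = 1, so apply the 1/(2N) correction: H → 1 − 1/(2·64) = 0.99219.
z(H) = z(0.99219) = 2.418
z(FA) = z(0.24000) = -0.706
d' = 2.418 − (-0.706) = 3.124

d-prime = 3.12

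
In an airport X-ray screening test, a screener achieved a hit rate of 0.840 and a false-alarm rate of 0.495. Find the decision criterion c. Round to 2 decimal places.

c = -0.49

Φ⁻¹(H) = 0.994
Φ⁻¹(FA) = -0.013
c = −½·[z(H) + z(FA)] = −0.5 × (0.994 + (-0.013)) = -0.4905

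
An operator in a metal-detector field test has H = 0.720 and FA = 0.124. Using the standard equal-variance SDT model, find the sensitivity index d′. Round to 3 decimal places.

d′ = 1.738

Φ⁻¹(H) = Φ⁻¹(0.720) = 0.5828
Φ⁻¹(FA) = Φ⁻¹(0.124) = -1.1552
d' = z(H) − z(FA) = 0.5828 − (-1.1552) = 1.7380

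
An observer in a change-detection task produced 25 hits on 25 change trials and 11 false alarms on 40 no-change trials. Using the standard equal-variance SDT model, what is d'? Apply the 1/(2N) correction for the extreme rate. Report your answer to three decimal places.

d' = 2.652

The hit rate is 25/25 = 1, so apply the 1/(2N) correction: H → 1 − 1/(2·25) = 0.98000.
z(H) = z(0.98000) = 2.0537
z(FA) = z(0.27500) = -0.5978
d' = 2.0537 − (-0.5978) = 2.6515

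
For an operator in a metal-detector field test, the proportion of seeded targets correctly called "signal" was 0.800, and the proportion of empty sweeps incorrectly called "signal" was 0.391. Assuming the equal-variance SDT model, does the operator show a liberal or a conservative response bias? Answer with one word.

z(H) = 0.842, z(FA) = -0.277
c = −½·(z(H) + z(FA)) = -0.2825
c < 0 → liberal criterion (biased toward responding “yes”).

liberal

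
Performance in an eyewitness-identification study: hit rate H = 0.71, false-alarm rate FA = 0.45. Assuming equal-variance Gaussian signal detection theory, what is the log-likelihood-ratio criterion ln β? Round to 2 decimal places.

ln β = -0.15

Φ⁻¹(0.71) = 0.553, Φ⁻¹(0.45) = -0.126
ln β = −½·[z(H)² − z(FA)²] = −0.5 × (0.306 − 0.016) = -0.145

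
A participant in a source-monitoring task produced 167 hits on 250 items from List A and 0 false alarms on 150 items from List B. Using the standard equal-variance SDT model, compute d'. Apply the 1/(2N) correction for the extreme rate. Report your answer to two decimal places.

The false-alarm rate is 0/150 = 0, so apply the 1/(2N) correction: FA → 1/(2·150) = 0.00333.
z(H) = z(0.66800) = 0.434
z(FA) = z(0.00333) = -2.713
d' = 0.434 − (-2.713) = 3.147

d' = 3.15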